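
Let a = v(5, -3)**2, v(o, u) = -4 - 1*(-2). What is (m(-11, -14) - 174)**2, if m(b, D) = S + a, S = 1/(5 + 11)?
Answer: 7392961/256 ≈ 28879.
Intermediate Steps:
v(o, u) = -2 (v(o, u) = -4 + 2 = -2)
S = 1/16 ≈ 0.062500
a = 4 (a = (-2)**2 = 4)
m(b, D) = 65/16 (m(b, D) = 1/16 + 4 = 65/16)
(m(-11, -14) - 174)**2 = (65/16 - 174)**2 = (-2719/16)**2 = 7392961/256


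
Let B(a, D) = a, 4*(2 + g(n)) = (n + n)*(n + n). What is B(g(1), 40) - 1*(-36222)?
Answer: 36221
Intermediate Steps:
g(n) = -2 + n**2 (g(n) = -2 + ((n + n)*(n + n))/4 = -2 + ((2*n)*(2*n))/4 = -2 + (4*n**2)/4 = -2 + n**2)
B(g(1), 40) - 1*(-36222) = (-2 + 1**2) - 1*(-36222) = (-2 + 1) + 36222 = -1 + 36222 = 36221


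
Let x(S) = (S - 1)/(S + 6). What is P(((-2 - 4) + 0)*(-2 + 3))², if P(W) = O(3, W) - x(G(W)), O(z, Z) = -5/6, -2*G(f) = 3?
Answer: 25/324 ≈ 0.077160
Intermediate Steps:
G(f) = -3/2 (G(f) = -½*3 = -3/2)
O(z, Z) = -⅚ (O(z, Z) = -5*⅙ = -⅚)
x(S) = (-1 + S)/(6 + S)
P(W) = -5/18 (P(W) = -⅚ - (-1 - 3/2)/(6 - 3/2) = -⅚ - (-5)/(9/2*2) = -⅚ - 2*(-5)/(9*2) = -⅚ - 1*(-5/9) = -⅚ + 5/9 = -5/18)
P(((-2 - 4) + 0)*(-2 + 3))² = (-5/18)² = 25/324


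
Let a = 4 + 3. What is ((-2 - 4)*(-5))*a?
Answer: 210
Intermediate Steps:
a = 7
((-2 - 4)*(-5))*a = ((-2 - 4)*(-5))*7 = -6*(-5)*7 = 30*7 = 210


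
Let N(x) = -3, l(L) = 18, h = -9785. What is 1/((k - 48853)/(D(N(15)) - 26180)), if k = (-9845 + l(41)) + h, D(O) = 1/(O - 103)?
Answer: 2775081/7257290 ≈ 0.38239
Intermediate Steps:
D(O) = 1/(-103 + O)
k = -19612 (k = (-9845 + 18) - 9785 = -9827 - 9785 = -19612)
1/((k - 48853)/(D(N(15)) - 26180)) = 1/((-19612 - 48853)/(1/(-103 - 3) - 26180)) = 1/(-68465/(1/(-106) - 26180)) = 1/(-68465/(-1/106 - 26180)) = 1/(-68465/(-2775081/106)) = 1/(-68465*(-106/2775081)) = 1/(7257290/2775081) = 2775081/7257290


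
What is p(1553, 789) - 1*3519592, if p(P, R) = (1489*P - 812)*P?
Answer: 3586402973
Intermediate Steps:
p(P, R) = P*(-812 + 1489*P) (p(P, R) = (-812 + 1489*P)*P = P*(-812 + 1489*P))
p(1553, 789) - 1*3519592 = 1553*(-812 + 1489*1553) - 1*3519592 = 1553*(-812 + 2312417) - 3519592 = 1553*2311605 - 3519592 = 3589922565 - 3519592 = 3586402973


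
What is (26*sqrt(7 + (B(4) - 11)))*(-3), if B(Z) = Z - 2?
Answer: -78*I*sqrt(2) ≈ -110.31*I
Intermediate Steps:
B(Z) = -2 + Z
(26*sqrt(7 + (B(4) - 11)))*(-3) = (26*sqrt(7 + ((-2 + 4) - 11)))*(-3) = (26*sqrt(7 + (2 - 11)))*(-3) = (26*sqrt(7 - 9))*(-3) = (26*sqrt(-2))*(-3) = (26*(I*sqrt(2)))*(-3) = (26*I*sqrt(2))*(-3) = -78*I*sqrt(2)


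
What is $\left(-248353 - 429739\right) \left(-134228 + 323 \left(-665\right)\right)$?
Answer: $236669704116$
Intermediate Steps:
$\left(-248353 - 429739\right) \left(-134228 + 323 \left(-665\right)\right) = - 678092 \left(-134228 - 214795\right) = \left(-678092\right) \left(-349023\right) = 236669704116$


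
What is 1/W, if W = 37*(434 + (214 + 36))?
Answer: 1/25308 ≈ 3.9513e-5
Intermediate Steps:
W = 25308 (W = 37*(434 + 250) = 37*684 = 25308)
1/W = 1/25308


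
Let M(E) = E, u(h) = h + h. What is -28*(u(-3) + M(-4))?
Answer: 280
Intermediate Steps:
u(h) = 2*h
-28*(u(-3) + M(-4)) = -28*(2*(-3) - 4) = -28*(-6 - 4) = -28*(-10) = 280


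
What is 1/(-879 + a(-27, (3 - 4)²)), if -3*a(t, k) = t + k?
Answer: -3/2611 ≈ -0.0011490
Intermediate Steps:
a(t, k) = -k/3 - t/3 (a(t, k) = -(t + k)/3 = -(k + t)/3 = -k/3 - t/3)
1/(-879 + a(-27, (3 - 4)²)) = 1/(-879 + (-(3 - 4)²/3 - ⅓*(-27))) = 1/(-879 + (-⅓*(-1)² + 9)) = 1/(-879 + (-⅓*1 + 9)) = 1/(-879 + (-⅓ + 9)) = 1/(-879 + 26/3) = 1/(-2611/3) = -3/2611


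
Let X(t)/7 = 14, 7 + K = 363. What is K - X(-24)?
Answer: 258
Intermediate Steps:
K = 356 (K = -7 + 363 = 356)
X(t) = 98 (X(t) = 7*14 = 98)
K - X(-24) = 356 - 1*98 = 356 - 98 = 258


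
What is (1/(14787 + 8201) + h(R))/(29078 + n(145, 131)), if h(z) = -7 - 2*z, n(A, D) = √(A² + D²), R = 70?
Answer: -7018671095/1388297696516 + 3379235*√38186/19436167751224 ≈ -0.0050216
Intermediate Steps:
(1/(14787 + 8201) + h(R))/(29078 + n(145, 131)) = (1/(14787 + 8201) + (-7 - 2*70))/(29078 + √(145² + 131²)) = (1/22988 + (-7 - 140))/(29078 + √(21025 + 17161)) = (1/22988 - 147)/(29078 + √38186) = -3379235/(22988*(29078 + √38186))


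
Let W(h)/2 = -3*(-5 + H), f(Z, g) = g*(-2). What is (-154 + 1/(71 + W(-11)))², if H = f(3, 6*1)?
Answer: 709742881/29929 ≈ 23714.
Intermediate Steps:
f(Z, g) = -2*g
H = -12 ≈ -12.000
W(h) = 102 (W(h) = 2*(-3*(-5 - 12)) = 2*(-3*(-17)) = 2*51 = 102)
(-154 + 1/(71 + W(-11)))² = (-154 + 1/(71 + 102))² = (-154 + 1/173)² = (-26641/173)² = 709742881/29929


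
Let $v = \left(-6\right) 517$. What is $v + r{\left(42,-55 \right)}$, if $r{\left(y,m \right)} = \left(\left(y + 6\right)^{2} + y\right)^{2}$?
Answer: $5500614$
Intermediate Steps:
$r{\left(y,m \right)} = \left(y + \left(6 + y\right)^{2}\right)^{2}$ ($r{\left(y,m \right)} = \left(\left(6 + y\right)^{2} + y\right)^{2} = \left(y + \left(6 + y\right)^{2}\right)^{2}$)
$v = -3102$
$v + r{\left(42,-55 \right)} = -3102 + \left(42 + \left(6 + 42\right)^{2}\right)^{2} = -3102 + \left(42 + 48^{2}\right)^{2} = -3102 + \left(42 + 2304\right)^{2} = -3102 + 2346^{2} = -3102 + 5503716 = 5500614$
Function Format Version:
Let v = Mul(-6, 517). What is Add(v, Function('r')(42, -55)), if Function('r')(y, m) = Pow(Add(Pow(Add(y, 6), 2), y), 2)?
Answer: 5500614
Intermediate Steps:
Function('r')(y, m) = Pow(Add(y, Pow(Add(6, y), 2)), 2) (Function('r')(y, m) = Pow(Add(Pow(Add(6, y), 2), y), 2) = Pow(Add(y, Pow(Add(6, y), 2)), 2))
v = -3102
Add(v, Function('r')(42, -55)) = Add(-3102, Pow(Add(42, Pow(Add(6, 42), 2)), 2)) = Add(-3102, Pow(Add(42, Pow(48, 2)), 2)) = Add(-3102, Pow(Add(42, 2304), 2)) = Add(-3102, Pow(2346, 2)) = Add(-3102, 5503716) = 5500614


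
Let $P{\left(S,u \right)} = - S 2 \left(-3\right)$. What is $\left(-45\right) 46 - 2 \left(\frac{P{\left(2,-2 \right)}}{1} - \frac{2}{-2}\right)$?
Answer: $-2096$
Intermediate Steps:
$P{\left(S,u \right)} = 6 S$ ($P{\left(S,u \right)} = - 2 S \left(-3\right) = 6 S$)
$\left(-45\right) 46 - 2 \left(\frac{P{\left(2,-2 \right)}}{1} - \frac{2}{-2}\right) = \left(-45\right) 46 - 2 \left(\frac{6 \cdot 2}{1} - \frac{2}{-2}\right) = -2070 - 2 \left(12 \cdot 1 - -1\right) = -2070 - 2 \left(12 + 1\right) = -2070 - 26 = -2096$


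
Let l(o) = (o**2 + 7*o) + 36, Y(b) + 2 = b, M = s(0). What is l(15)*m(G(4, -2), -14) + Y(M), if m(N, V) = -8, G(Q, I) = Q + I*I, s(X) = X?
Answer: -2930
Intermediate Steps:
G(Q, I) = Q + I**2
M = 0
Y(b) = -2 + b
l(o) = 36 + o**2 + 7*o
l(15)*m(G(4, -2), -14) + Y(M) = (36 + 15**2 + 7*15)*(-8) + (-2 + 0) = (36 + 225 + 105)*(-8) - 2 = 366*(-8) - 2 = -2928 - 2 = -2930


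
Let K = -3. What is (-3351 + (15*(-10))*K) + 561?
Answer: -2340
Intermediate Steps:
(-3351 + (15*(-10))*K) + 561 = (-3351 + (15*(-10))*(-3)) + 561 = (-3351 - 150*(-3)) + 561 = (-3351 + 450) + 561 = -2901 + 561 = -2340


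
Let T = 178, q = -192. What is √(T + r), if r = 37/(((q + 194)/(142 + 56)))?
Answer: √3841 ≈ 61.976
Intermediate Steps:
r = 3663 (r = 37/(((-192 + 194)/(142 + 56))) = 37/((2/198)) = 37/((2*(1/198))) = 37/(1/99) = 37*99 = 3663)
√(T + r) = √(178 + 3663) = √3841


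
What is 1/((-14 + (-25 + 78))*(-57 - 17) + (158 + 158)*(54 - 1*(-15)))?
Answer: 1/18918 ≈ 5.2860e-5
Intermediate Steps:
1/((-14 + (-25 + 78))*(-57 - 17) + (158 + 158)*(54 - 1*(-15))) = 1/((-14 + 53)*(-74) + 316*(54 + 15)) = 1/(39*(-74) + 316*69) = 1/(-2886 + 21804) = 1/18918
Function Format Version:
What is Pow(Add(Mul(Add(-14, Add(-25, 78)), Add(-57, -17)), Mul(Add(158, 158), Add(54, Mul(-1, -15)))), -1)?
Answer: Rational(1, 18918) ≈ 5.2860e-5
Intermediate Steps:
Pow(Add(Mul(Add(-14, Add(-25, 78)), Add(-57, -17)), Mul(Add(158, 158), Add(54, Mul(-1, -15)))), -1) = Pow(Add(Mul(Add(-14, 53), -74), Mul(316, Add(54, 15))), -1) = Pow(Add(Mul(39, -74), Mul(316, 69)), -1) = Pow(Add(-2886, 21804), -1) = Pow(18918, -1) = Rational(1, 18918)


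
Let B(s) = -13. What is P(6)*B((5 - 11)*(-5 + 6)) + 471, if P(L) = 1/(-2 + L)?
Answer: 1871/4 ≈ 467.75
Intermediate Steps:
P(6)*B((5 - 11)*(-5 + 6)) + 471 = -13/(-2 + 6) + 471 = -13/4 + 471 = 1871/4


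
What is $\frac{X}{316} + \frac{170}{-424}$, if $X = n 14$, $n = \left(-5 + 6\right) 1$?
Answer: $- \frac{5973}{16748} \approx -0.35664$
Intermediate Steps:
$n = 1$ ($n = 1 \cdot 1 = 1$)
$X = 14$ ($X = 1 \cdot 14 = 14$)
$\frac{X}{316} + \frac{170}{-424} = \frac{14}{316} + \frac{170}{-424} = 14 \cdot \frac{1}{316} + 170 \left(- \frac{1}{424}\right) = \frac{7}{158} - \frac{85}{212} = - \frac{5973}{16748}$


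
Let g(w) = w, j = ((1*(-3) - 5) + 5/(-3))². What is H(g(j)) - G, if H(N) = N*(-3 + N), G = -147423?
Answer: 12625837/81 ≈ 1.5587e+5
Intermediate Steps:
j = 841/9 (j = ((-3 - 5) + 5*(-⅓))² = (-8 - 5/3)² = (-29/3)² = 841/9 ≈ 93.444)
H(g(j)) - G = 841*(-3 + 841/9)/9 - 1*(-147423) = (841/9)*(814/9) + 147423 = 684574/81 + 147423 = 12625837/81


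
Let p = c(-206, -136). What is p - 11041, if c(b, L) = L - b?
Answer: -10971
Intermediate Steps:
p = 70 (p = -136 - 1*(-206) = -136 + 206 = 70)
p - 11041 = 70 - 11041 = -10971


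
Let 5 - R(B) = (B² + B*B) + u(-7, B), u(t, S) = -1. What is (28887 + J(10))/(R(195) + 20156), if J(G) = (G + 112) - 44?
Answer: -28965/55888 ≈ -0.51827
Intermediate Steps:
J(G) = 68 + G (J(G) = (112 + G) - 44 = 68 + G)
R(B) = 6 - 2*B² (R(B) = 5 - ((B² + B*B) - 1) = 5 - ((B² + B²) - 1) = 5 - (2*B² - 1) = 5 - (-1 + 2*B²) = 5 + (1 - 2*B²) = 6 - 2*B²)
(28887 + J(10))/(R(195) + 20156) = (28887 + (68 + 10))/((6 - 2*195²) + 20156) = (28887 + 78)/((6 - 2*38025) + 20156) = 28965/((6 - 76050) + 20156) = 28965/(-76044 + 20156) = 28965/(-55888) = 28965*(-1/55888) = -28965/55888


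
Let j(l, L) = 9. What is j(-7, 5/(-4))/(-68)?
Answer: -9/68 ≈ -0.13235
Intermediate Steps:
j(-7, 5/(-4))/(-68) = 9/(-68) = 9*(-1/68) = -9/68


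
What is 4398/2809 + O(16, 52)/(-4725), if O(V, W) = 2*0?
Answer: 4398/2809 ≈ 1.5657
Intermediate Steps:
O(V, W) = 0
4398/2809 + O(16, 52)/(-4725) = 4398/2809 + 0/(-4725) = 4398*(1/2809) + 0*(-1/4725) = 4398/2809 + 0 = 4398/2809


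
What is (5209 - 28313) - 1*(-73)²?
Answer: -28433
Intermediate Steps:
(5209 - 28313) - 1*(-73)² = -23104 - 1*5329 = -23104 - 5329 = -28433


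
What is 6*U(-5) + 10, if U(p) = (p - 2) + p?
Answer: -62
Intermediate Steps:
U(p) = -2 + 2*p (U(p) = (-2 + p) + p = -2 + 2*p)
6*U(-5) + 10 = 6*(-2 + 2*(-5)) + 10 = 6*(-2 - 10) + 10 = 6*(-12) + 10 = -72 + 10 = -62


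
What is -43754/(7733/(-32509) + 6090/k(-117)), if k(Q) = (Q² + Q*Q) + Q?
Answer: 680280935178/225079 ≈ 3.0224e+6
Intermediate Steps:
k(Q) = Q + 2*Q² (k(Q) = (Q² + Q²) + Q = 2*Q² + Q = Q + 2*Q²)
-43754/(7733/(-32509) + 6090/k(-117)) = -43754/(7733/(-32509) + 6090/((-117*(1 + 2*(-117))))) = -43754/(7733*(-1/32509) + 6090/((-117*(1 - 234)))) = -43754/(-407/1711 + 6090/((-117*(-233)))) = -43754/(-407/1711 + 6090/27261) = -43754/(-407/1711 + 6090*(1/27261)) = -43754/(-407/1711 + 2030/9087) = -43754/(-225079/15547857) = -43754*(-15547857/225079) = 680280935178/225079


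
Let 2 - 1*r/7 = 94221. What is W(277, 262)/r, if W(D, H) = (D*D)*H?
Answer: -20102998/659533 ≈ -30.481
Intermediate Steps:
r = -659533 (r = 14 - 7*94221 = 14 - 659547 = -659533)
W(D, H) = H*D² (W(D, H) = D²*H = H*D²)
W(277, 262)/r = (262*277²)/(-659533) = (262*76729)*(-1/659533) = 20102998*(-1/659533) = -20102998/659533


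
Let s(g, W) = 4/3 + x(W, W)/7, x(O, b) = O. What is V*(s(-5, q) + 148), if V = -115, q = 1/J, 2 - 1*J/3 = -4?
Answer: -2163955/126 ≈ -17174.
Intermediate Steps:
J = 18 (J = 6 - 3*(-4) = 6 + 12 = 18)
q = 1/18 ≈ 0.055556
s(g, W) = 4/3 + W/7
V*(s(-5, q) + 148) = -115*((4/3 + (1/7)*(1/18)) + 148) = -115*((4/3 + 1/126) + 148) = -115*(169/126 + 148) = -115*18817/126 = -2163955/126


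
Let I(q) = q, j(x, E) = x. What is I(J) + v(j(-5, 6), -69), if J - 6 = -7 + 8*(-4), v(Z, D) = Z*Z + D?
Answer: -77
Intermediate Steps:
v(Z, D) = D + Z² (v(Z, D) = Z² + D = D + Z²)
J = -33 (J = 6 + (-7 + 8*(-4)) = 6 + (-7 - 32) = 6 - 39 = -33)
I(J) + v(j(-5, 6), -69) = -33 + (-69 + (-5)²) = -33 + (-69 + 25) = -33 - 44 = -77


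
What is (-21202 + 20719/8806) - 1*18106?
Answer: -346125529/8806 ≈ -39306.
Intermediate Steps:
(-21202 + 20719/8806) - 1*18106 = (-21202 + 20719*(1/8806)) - 18106 = (-21202 + 20719/8806) - 18106 = -186684093/8806 - 18106 = -346125529/8806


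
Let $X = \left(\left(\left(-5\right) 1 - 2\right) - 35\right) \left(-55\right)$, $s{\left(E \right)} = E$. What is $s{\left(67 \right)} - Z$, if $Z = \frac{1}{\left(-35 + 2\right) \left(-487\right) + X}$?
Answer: $\frac{1231526}{18381} \approx 67.0$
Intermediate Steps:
$X = 2310$ ($X = \left(\left(-5 - 2\right) - 35\right) \left(-55\right) = \left(-7 - 35\right) \left(-55\right) = \left(-42\right) \left(-55\right) = 2310$)
$Z = \frac{1}{18381}$ ($Z = \frac{1}{\left(-35 + 2\right) \left(-487\right) + 2310} = \frac{1}{\left(-33\right) \left(-487\right) + 2310} = \frac{1}{16071 + 2310} = \frac{1}{18381} \approx 5.4404 \cdot 10^{-5}$)
$s{\left(67 \right)} - Z = 67 - \frac{1}{18381} = \frac{1231526}{18381}$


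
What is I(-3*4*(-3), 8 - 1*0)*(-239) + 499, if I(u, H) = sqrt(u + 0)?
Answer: -935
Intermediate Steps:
I(u, H) = sqrt(u)
I(-3*4*(-3), 8 - 1*0)*(-239) + 499 = sqrt(-3*4*(-3))*(-239) + 499 = sqrt(-12*(-3))*(-239) + 499 = sqrt(36)*(-239) + 499 = 6*(-239) + 499 = -1434 + 499 = -935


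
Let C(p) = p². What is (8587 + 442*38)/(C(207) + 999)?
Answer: 8461/14616 ≈ 0.57889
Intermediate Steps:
(8587 + 442*38)/(C(207) + 999) = (8587 + 442*38)/(207² + 999) = (8587 + 16796)/(42849 + 999) = 25383/43848 = 25383*(1/43848) = 8461/14616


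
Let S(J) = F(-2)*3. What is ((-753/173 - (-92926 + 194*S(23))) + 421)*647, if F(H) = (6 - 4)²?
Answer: 10187360498/173 ≈ 5.8886e+7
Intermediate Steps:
F(H) = 4 (F(H) = 2² = 4)
S(J) = 12 (S(J) = 4*3 = 12)
((-753/173 - (-92926 + 194*S(23))) + 421)*647 = ((-753/173 - 194/(1/(-479 + 12))) + 421)*647 = ((-753*1/173 - 194/(1/(-467))) + 421)*647 = ((-753/173 - 194/(-1/467)) + 421)*647 = ((-753/173 - 194*(-467)) + 421)*647 = ((-753/173 + 90598) + 421)*647 = (15672701/173 + 421)*647 = (15745534/173)*647 = 10187360498/173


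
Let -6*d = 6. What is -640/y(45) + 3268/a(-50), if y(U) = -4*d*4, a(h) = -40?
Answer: -1217/10 ≈ -121.70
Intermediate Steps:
d = -1 (d = -⅙*6 = -1)
y(U) = 16 (y(U) = -4*(-1)*4 = 4*4 = 16)
-640/y(45) + 3268/a(-50) = -640/16 + 3268/(-40) = -640*1/16 + 3268*(-1/40) = -40 - 817/10 = -1217/10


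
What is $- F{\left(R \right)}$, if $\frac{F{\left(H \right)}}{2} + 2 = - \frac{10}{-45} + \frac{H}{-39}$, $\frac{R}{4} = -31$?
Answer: $- \frac{328}{117} \approx -2.8034$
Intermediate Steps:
$R = -124$ ($R = 4 \left(-31\right) = -124$)
$F{\left(H \right)} = - \frac{32}{9} - \frac{2 H}{39}$ ($F{\left(H \right)} = -4 + 2 \left(- \frac{10}{-45} + \frac{H}{-39}\right) = -4 + 2 \left(\left(-10\right) \left(- \frac{1}{45}\right) + H \left(- \frac{1}{39}\right)\right) = -4 + 2 \left(\frac{2}{9} - \frac{H}{39}\right) = -4 - \left(- \frac{4}{9} + \frac{2 H}{39}\right) = - \frac{32}{9} - \frac{2 H}{39}$)
$- F{\left(R \right)} = - (- \frac{32}{9} - - \frac{248}{39}) = - (- \frac{32}{9} + \frac{248}{39}) = \left(-1\right) \frac{328}{117} = - \frac{328}{117}$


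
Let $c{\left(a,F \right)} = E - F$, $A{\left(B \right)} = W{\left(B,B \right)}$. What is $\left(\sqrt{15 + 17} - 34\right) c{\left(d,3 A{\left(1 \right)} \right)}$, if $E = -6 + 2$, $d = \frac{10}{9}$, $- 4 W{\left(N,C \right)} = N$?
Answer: $\frac{221}{2} - 13 \sqrt{2} \approx 92.115$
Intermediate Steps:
$W{\left(N,C \right)} = - \frac{N}{4}$
$A{\left(B \right)} = - \frac{B}{4}$
$d = \frac{10}{9}$ ($d = 10 \cdot \frac{1}{9} = \frac{10}{9} \approx 1.1111$)
$E = -4$
$c{\left(a,F \right)} = -4 - F$
$\left(\sqrt{15 + 17} - 34\right) c{\left(d,3 A{\left(1 \right)} \right)} = \left(\sqrt{15 + 17} - 34\right) \left(-4 - 3 \left(\left(- \frac{1}{4}\right) 1\right)\right) = \left(\sqrt{32} - 34\right) \left(-4 - 3 \left(- \frac{1}{4}\right)\right) = \left(4 \sqrt{2} - 34\right) \left(-4 - - \frac{3}{4}\right) = \left(-34 + 4 \sqrt{2}\right) \left(-4 + \frac{3}{4}\right) = \left(-34 + 4 \sqrt{2}\right) \left(- \frac{13}{4}\right) = \frac{221}{2} - 13 \sqrt{2}$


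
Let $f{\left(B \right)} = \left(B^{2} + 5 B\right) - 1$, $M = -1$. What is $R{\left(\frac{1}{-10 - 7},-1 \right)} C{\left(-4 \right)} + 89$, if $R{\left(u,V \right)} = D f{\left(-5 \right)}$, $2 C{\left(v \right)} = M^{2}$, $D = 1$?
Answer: $\frac{177}{2} \approx 88.5$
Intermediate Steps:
$C{\left(v \right)} = \frac{1}{2}$ ($C{\left(v \right)} = \frac{\left(-1\right)^{2}}{2} = \frac{1}{2} \cdot 1 = \frac{1}{2}$)
$f{\left(B \right)} = -1 + B^{2} + 5 B$
$R{\left(u,V \right)} = -1$ ($R{\left(u,V \right)} = 1 \left(-1 + \left(-5\right)^{2} + 5 \left(-5\right)\right) = 1 \left(-1 + 25 - 25\right) = 1 \left(-1\right) = -1$)
$R{\left(\frac{1}{-10 - 7},-1 \right)} C{\left(-4 \right)} + 89 = \left(-1\right) \frac{1}{2} + 89 = - \frac{1}{2} + 89 = \frac{177}{2}$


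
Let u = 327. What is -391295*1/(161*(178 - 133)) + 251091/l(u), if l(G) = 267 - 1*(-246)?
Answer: 11988296/27531 ≈ 435.45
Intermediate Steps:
l(G) = 513 (l(G) = 267 + 246 = 513)
-391295*1/(161*(178 - 133)) + 251091/l(u) = -391295*1/(161*(178 - 133)) + 251091/513 = -391295/(161*45) + 251091*(1/513) = -391295/7245 + 27899/57 = -391295*1/7245 + 27899/57 = -78259/1449 + 27899/57 = 11988296/27531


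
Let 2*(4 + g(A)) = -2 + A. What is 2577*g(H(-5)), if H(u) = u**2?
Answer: 38655/2 ≈ 19328.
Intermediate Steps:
g(A) = -5 + A/2 (g(A) = -4 + (-2 + A)/2 = -4 + (-1 + A/2) = -5 + A/2)
2577*g(H(-5)) = 2577*(-5 + (1/2)*(-5)**2) = 2577*(-5 + (1/2)*25) = 2577*(-5 + 25/2) = 2577*(15/2) = 38655/2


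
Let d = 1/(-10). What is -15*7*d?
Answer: 21/2 ≈ 10.500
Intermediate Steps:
d = -⅒ ≈ -0.10000
-15*7*d = -15*7*(-1)/10 = -105*(-1)/10 = -1*(-21/2) = 21/2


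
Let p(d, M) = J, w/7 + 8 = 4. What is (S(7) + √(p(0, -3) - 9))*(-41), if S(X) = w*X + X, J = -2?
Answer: 7749 - 41*I*√11 ≈ 7749.0 - 135.98*I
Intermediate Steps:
w = -28 (w = -56 + 7*4 = -56 + 28 = -28)
S(X) = -27*X (S(X) = -28*X + X = -27*X)
p(d, M) = -2
(S(7) + √(p(0, -3) - 9))*(-41) = (-27*7 + √(-2 - 9))*(-41) = (-189 + √(-11))*(-41) = (-189 + I*√11)*(-41) = 7749 - 41*I*√11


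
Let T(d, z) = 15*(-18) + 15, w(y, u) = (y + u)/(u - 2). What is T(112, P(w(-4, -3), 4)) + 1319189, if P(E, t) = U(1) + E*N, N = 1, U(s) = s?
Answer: 1318934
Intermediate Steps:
w(y, u) = (u + y)/(-2 + u)
P(E, t) = 1 + E (P(E, t) = 1 + E*1 = 1 + E)
T(d, z) = -255 (T(d, z) = -270 + 15 = -255)
T(112, P(w(-4, -3), 4)) + 1319189 = -255 + 1319189 = 1318934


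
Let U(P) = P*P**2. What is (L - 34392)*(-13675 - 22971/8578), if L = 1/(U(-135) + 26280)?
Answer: 9821851652761631161/20879666910 ≈ 4.7040e+8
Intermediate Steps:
U(P) = P**3
L = -1/2434095 (L = 1/((-135)**3 + 26280) = 1/(-2460375 + 26280) = 1/(-2434095) = -1/2434095 ≈ -4.1083e-7)
(L - 34392)*(-13675 - 22971/8578) = (-1/2434095 - 34392)*(-13675 - 22971/8578) = -83713395241*(-13675 - 22971*1/8578)/2434095 = -83713395241*(-13675 - 22971/8578)/2434095 = -83713395241/2434095*(-117327121/8578) = 9821851652761631161/20879666910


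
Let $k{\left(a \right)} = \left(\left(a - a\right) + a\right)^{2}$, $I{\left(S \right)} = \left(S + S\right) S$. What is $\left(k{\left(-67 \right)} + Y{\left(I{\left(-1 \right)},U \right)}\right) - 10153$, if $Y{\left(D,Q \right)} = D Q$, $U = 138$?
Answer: $-5388$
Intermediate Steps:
$I{\left(S \right)} = 2 S^{2}$ ($I{\left(S \right)} = 2 S S = 2 S^{2}$)
$k{\left(a \right)} = a^{2}$ ($k{\left(a \right)} = \left(0 + a\right)^{2} = a^{2}$)
$\left(k{\left(-67 \right)} + Y{\left(I{\left(-1 \right)},U \right)}\right) - 10153 = \left(\left(-67\right)^{2} + 2 \left(-1\right)^{2} \cdot 138\right) - 10153 = \left(4489 + 2 \cdot 1 \cdot 138\right) - 10153 = \left(4489 + 2 \cdot 138\right) - 10153 = \left(4489 + 276\right) - 10153 = 4765 - 10153 = -5388$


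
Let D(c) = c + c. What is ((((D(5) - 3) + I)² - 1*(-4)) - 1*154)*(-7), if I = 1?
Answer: 602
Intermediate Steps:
D(c) = 2*c
((((D(5) - 3) + I)² - 1*(-4)) - 1*154)*(-7) = ((((2*5 - 3) + 1)² - 1*(-4)) - 1*154)*(-7) = ((((10 - 3) + 1)² + 4) - 154)*(-7) = (((7 + 1)² + 4) - 154)*(-7) = ((8² + 4) - 154)*(-7) = ((64 + 4) - 154)*(-7) = (68 - 154)*(-7) = -86*(-7) = 602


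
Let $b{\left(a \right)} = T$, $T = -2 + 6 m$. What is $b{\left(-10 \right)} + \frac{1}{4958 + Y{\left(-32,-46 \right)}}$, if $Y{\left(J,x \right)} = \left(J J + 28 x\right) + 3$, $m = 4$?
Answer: $\frac{103335}{4697} \approx 22.0$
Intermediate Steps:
$Y{\left(J,x \right)} = 3 + J^{2} + 28 x$ ($Y{\left(J,x \right)} = \left(J^{2} + 28 x\right) + 3 = 3 + J^{2} + 28 x$)
$T = 22$ ($T = -2 + 6 \cdot 4 = -2 + 24 = 22$)
$b{\left(a \right)} = 22$
$b{\left(-10 \right)} + \frac{1}{4958 + Y{\left(-32,-46 \right)}} = 22 + \frac{1}{4958 + \left(3 + \left(-32\right)^{2} + 28 \left(-46\right)\right)} = 22 + \frac{1}{4958 + \left(3 + 1024 - 1288\right)} = 22 + \frac{1}{4958 - 261} = 22 + \frac{1}{4697} = \frac{103335}{4697}$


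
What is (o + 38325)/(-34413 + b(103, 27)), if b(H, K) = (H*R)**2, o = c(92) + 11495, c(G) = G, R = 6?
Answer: 49912/347511 ≈ 0.14363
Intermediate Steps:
o = 11587 (o = 92 + 11495 = 11587)
b(H, K) = 36*H**2 (b(H, K) = (H*6)**2 = (6*H)**2 = 36*H**2)
(o + 38325)/(-34413 + b(103, 27)) = (11587 + 38325)/(-34413 + 36*103**2) = 49912/(-34413 + 36*10609) = 49912/(-34413 + 381924) = 49912/347511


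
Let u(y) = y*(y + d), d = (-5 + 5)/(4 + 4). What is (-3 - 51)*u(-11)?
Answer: -6534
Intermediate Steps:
d = 0 (d = 0/8 = 0*(⅛) = 0)
u(y) = y² (u(y) = y*(y + 0) = y*y = y²)
(-3 - 51)*u(-11) = (-3 - 51)*(-11)² = -54*121 = -6534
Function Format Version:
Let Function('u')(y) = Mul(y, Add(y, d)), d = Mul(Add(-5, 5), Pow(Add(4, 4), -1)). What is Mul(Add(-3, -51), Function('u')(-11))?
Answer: -6534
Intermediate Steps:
d = 0 (d = Mul(0, Pow(8, -1)) = Mul(0, Rational(1, 8)) = 0)
Function('u')(y) = Pow(y, 2) (Function('u')(y) = Mul(y, Add(y, 0)) = Mul(y, y) = Pow(y, 2))
Mul(Add(-3, -51), Function('u')(-11)) = Mul(Add(-3, -51), Pow(-11, 2)) = Mul(-54, 121) = -6534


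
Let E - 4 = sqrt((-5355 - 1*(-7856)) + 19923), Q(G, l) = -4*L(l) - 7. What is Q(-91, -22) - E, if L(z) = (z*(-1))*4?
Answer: -363 - 2*sqrt(5606) ≈ -512.75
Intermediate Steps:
L(z) = -4*z (L(z) = -z*4 = -4*z)
Q(G, l) = -7 + 16*l (Q(G, l) = -(-16)*l - 7 = 16*l - 7 = -7 + 16*l)
E = 4 + 2*sqrt(5606) (E = 4 + sqrt((-5355 - 1*(-7856)) + 19923) = 4 + sqrt((-5355 + 7856) + 19923) = 4 + sqrt(2501 + 19923) = 4 + sqrt(22424) = 4 + 2*sqrt(5606) ≈ 153.75)
Q(-91, -22) - E = (-7 + 16*(-22)) - (4 + 2*sqrt(5606)) = (-7 - 352) + (-4 - 2*sqrt(5606)) = -359 + (-4 - 2*sqrt(5606)) = -363 - 2*sqrt(5606)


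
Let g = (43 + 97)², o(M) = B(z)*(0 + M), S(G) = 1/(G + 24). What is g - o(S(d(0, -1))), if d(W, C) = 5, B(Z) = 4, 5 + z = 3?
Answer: 568396/29 ≈ 19600.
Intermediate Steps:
z = -2 (z = -5 + 3 = -2)
S(G) = 1/(24 + G)
o(M) = 4*M (o(M) = 4*(0 + M) = 4*M)
g = 19600 (g = 140² = 19600)
g - o(S(d(0, -1))) = 19600 - 4/(24 + 5) = 19600 - 4/29 = 568396/29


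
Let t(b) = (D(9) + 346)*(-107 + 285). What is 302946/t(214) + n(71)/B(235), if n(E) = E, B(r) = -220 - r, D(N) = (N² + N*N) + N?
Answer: 65653292/20935915 ≈ 3.1359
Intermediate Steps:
D(N) = N + 2*N² (D(N) = (N² + N²) + N = 2*N² + N = N + 2*N²)
t(b) = 92026 (t(b) = (9*(1 + 2*9) + 346)*(-107 + 285) = (9*(1 + 18) + 346)*178 = (9*19 + 346)*178 = (171 + 346)*178 = 517*178 = 92026)
302946/t(214) + n(71)/B(235) = 302946/92026 + 71/(-220 - 1*235) = 302946*(1/92026) + 71/(-220 - 235) = 151473/46013 + 71/(-455) = 151473/46013 + 71*(-1/455) = 151473/46013 - 71/455 = 65653292/20935915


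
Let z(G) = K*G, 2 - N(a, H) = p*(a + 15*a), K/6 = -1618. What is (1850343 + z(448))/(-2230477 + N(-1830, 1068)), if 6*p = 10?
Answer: 832947/727225 ≈ 1.1454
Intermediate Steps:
K = -9708 (K = 6*(-1618) = -9708)
p = 5/3 (p = (1/6)*10 = 5/3 ≈ 1.6667)
N(a, H) = 2 - 80*a/3 (N(a, H) = 2 - 5*(a + 15*a)/3 = 2 - 5*16*a/3 = 2 - 80*a/3)
z(G) = -9708*G
(1850343 + z(448))/(-2230477 + N(-1830, 1068)) = (1850343 - 9708*448)/(-2230477 + (2 - 80/3*(-1830))) = (1850343 - 4349184)/(-2230477 + (2 + 48800)) = -2498841/(-2230477 + 48802) = -2498841/(-2181675) = -2498841*(-1/2181675) = 832947/727225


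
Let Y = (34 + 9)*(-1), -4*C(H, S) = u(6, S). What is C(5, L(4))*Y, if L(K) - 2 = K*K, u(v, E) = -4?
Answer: -43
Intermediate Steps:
L(K) = 2 + K² (L(K) = 2 + K*K = 2 + K²)
C(H, S) = 1 (C(H, S) = -¼*(-4) = 1)
Y = -43 (Y = 43*(-1) = -43)
C(5, L(4))*Y = 1*(-43) = -43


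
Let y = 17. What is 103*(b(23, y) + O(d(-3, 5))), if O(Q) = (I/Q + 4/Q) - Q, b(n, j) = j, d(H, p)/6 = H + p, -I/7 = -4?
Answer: 2369/3 ≈ 789.67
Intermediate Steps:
I = 28 (I = -7*(-4) = 28)
d(H, p) = 6*H + 6*p (d(H, p) = 6*(H + p) = 6*H + 6*p)
O(Q) = -Q + 32/Q (O(Q) = (28/Q + 4/Q) - Q = 32/Q - Q = -Q + 32/Q)
103*(b(23, y) + O(d(-3, 5))) = 103*(17 + (-(6*(-3) + 6*5) + 32/(6*(-3) + 6*5))) = 103*(17 + (-(-18 + 30) + 32/(-18 + 30))) = 103*(17 + (-1*12 + 32/12)) = 103*(17 + (-12 + 32*(1/12))) = 103*(17 + (-12 + 8/3)) = 103*(17 - 28/3) = 103*(23/3) = 2369/3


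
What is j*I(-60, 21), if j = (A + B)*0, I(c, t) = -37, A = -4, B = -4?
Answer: 0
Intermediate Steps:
j = 0 (j = (-4 - 4)*0 = -8*0 = 0)
j*I(-60, 21) = 0*(-37) = 0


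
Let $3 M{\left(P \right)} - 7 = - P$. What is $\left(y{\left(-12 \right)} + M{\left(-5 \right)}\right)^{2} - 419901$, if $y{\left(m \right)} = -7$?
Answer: $-419892$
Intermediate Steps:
$M{\left(P \right)} = \frac{7}{3} - \frac{P}{3}$ ($M{\left(P \right)} = \frac{7}{3} + \frac{\left(-1\right) P}{3} = \frac{7}{3} - \frac{P}{3}$)
$\left(y{\left(-12 \right)} + M{\left(-5 \right)}\right)^{2} - 419901 = \left(-7 + \left(\frac{7}{3} - - \frac{5}{3}\right)\right)^{2} - 419901 = \left(-7 + \left(\frac{7}{3} + \frac{5}{3}\right)\right)^{2} - 419901 = \left(-7 + 4\right)^{2} - 419901 = \left(-3\right)^{2} - 419901 = 9 - 419901 = -419892$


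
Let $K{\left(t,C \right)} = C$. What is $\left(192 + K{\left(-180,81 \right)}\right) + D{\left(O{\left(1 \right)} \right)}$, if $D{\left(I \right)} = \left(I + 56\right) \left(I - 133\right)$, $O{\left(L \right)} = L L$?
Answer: $-7251$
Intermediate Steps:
$O{\left(L \right)} = L^{2}$
$D{\left(I \right)} = \left(-133 + I\right) \left(56 + I\right)$ ($D{\left(I \right)} = \left(56 + I\right) \left(-133 + I\right) = \left(-133 + I\right) \left(56 + I\right)$)
$\left(192 + K{\left(-180,81 \right)}\right) + D{\left(O{\left(1 \right)} \right)} = \left(192 + 81\right) - \left(7448 - 1 + 77\right) = 273 - \left(7525 - 1\right) = 273 - 7524 = -7251$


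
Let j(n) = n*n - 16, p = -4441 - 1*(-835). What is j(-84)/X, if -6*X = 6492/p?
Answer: 12693120/541 ≈ 23462.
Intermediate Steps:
p = -3606 (p = -4441 + 835 = -3606)
X = 541/1803 (X = -1082/(-3606) = -1082*(-1)/3606 = -⅙*(-1082/601) = 541/1803 ≈ 0.30006)
j(n) = -16 + n² (j(n) = n² - 16 = -16 + n²)
j(-84)/X = (-16 + (-84)²)/(541/1803) = (-16 + 7056)*(1803/541) = 7040*(1803/541) = 12693120/541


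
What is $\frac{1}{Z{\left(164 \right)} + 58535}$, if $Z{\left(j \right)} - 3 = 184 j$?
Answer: $\frac{1}{88714} \approx 1.1272 \cdot 10^{-5}$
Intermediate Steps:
$Z{\left(j \right)} = 3 + 184 j$
$\frac{1}{Z{\left(164 \right)} + 58535} = \frac{1}{\left(3 + 184 \cdot 164\right) + 58535} = \frac{1}{\left(3 + 30176\right) + 58535} = \frac{1}{30179 + 58535} = \frac{1}{88714}$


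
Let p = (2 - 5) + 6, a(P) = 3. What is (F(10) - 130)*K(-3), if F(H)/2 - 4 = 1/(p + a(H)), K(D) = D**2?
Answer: -1095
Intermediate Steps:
p = 3 (p = -3 + 6 = 3)
F(H) = 25/3 (F(H) = 8 + 2/(3 + 3) = 8 + 2/6 = 8 + 2*(1/6) = 8 + 1/3 = 25/3)
(F(10) - 130)*K(-3) = (25/3 - 130)*(-3)**2 = -365/3*9 = -1095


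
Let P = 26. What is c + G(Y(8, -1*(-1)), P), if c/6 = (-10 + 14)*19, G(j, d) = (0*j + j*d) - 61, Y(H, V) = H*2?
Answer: 811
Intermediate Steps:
Y(H, V) = 2*H
G(j, d) = -61 + d*j (G(j, d) = (0 + d*j) - 61 = d*j - 61 = -61 + d*j)
c = 456 (c = 6*((-10 + 14)*19) = 6*(4*19) = 6*76 = 456)
c + G(Y(8, -1*(-1)), P) = 456 + (-61 + 26*(2*8)) = 456 + (-61 + 26*16) = 456 + (-61 + 416) = 456 + 355 = 811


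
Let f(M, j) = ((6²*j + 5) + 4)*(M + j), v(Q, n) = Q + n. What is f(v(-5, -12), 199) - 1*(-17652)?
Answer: 1323138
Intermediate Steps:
f(M, j) = (9 + 36*j)*(M + j) (f(M, j) = ((36*j + 5) + 4)*(M + j) = ((5 + 36*j) + 4)*(M + j) = (9 + 36*j)*(M + j))
f(v(-5, -12), 199) - 1*(-17652) = (9*(-5 - 12) + 9*199 + 36*199² + 36*(-5 - 12)*199) - 1*(-17652) = (9*(-17) + 1791 + 36*39601 + 36*(-17)*199) + 17652 = (-153 + 1791 + 1425636 - 121788) + 17652 = 1305486 + 17652 = 1323138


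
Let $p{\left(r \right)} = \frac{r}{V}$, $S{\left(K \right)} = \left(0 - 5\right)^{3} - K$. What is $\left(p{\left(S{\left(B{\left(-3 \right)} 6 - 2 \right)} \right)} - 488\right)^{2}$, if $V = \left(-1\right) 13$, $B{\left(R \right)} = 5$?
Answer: $\frac{38328481}{169} \approx 2.268 \cdot 10^{5}$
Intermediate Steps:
$V = -13$
$S{\left(K \right)} = -125 - K$ ($S{\left(K \right)} = \left(-5\right)^{3} - K = -125 - K$)
$p{\left(r \right)} = - \frac{r}{13}$ ($p{\left(r \right)} = \frac{r}{-13} = r \left(- \frac{1}{13}\right) = - \frac{r}{13}$)
$\left(p{\left(S{\left(B{\left(-3 \right)} 6 - 2 \right)} \right)} - 488\right)^{2} = \left(- \frac{-125 - \left(5 \cdot 6 - 2\right)}{13} - 488\right)^{2} = \left(- \frac{-125 - \left(30 - 2\right)}{13} - 488\right)^{2} = \left(- \frac{-125 - 28}{13} - 488\right)^{2} = \left(\left(- \frac{1}{13}\right) \left(-153\right) - 488\right)^{2} = \left(\frac{153}{13} - 488\right)^{2} = \left(- \frac{6191}{13}\right)^{2} = \frac{38328481}{169}$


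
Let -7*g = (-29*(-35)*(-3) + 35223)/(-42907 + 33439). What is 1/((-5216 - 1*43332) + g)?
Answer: -11046/536255845 ≈ -2.0598e-5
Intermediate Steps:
g = 5363/11046 (g = -(-29*(-35)*(-3) + 35223)/(7*(-42907 + 33439)) = -(1015*(-3) + 35223)/(7*(-9468)) = -(-3045 + 35223)*(-1)/(7*9468) = -32178*(-1)/(7*9468) = -1/7*(-5363/1578) = 5363/11046 ≈ 0.48552)
1/((-5216 - 1*43332) + g) = 1/((-5216 - 1*43332) + 5363/11046) = 1/((-5216 - 43332) + 5363/11046) = 1/(-48548 + 5363/11046) = 1/(-536255845/11046) = -11046/536255845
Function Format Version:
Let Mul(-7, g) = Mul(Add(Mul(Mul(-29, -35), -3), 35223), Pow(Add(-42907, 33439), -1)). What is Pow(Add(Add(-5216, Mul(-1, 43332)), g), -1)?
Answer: Rational(-11046, 536255845) ≈ -2.0598e-5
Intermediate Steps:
g = Rational(5363, 11046) (g = Mul(Rational(-1, 7), Mul(Add(Mul(Mul(-29, -35), -3), 35223), Pow(Add(-42907, 33439), -1))) = Mul(Rational(-1, 7), Mul(Add(Mul(1015, -3), 35223), Pow(-9468, -1))) = Mul(Rational(-1, 7), Mul(Add(-3045, 35223), Rational(-1, 9468))) = Mul(Rational(-1, 7), Mul(32178, Rational(-1, 9468))) = Mul(Rational(-1, 7), Rational(-5363, 1578)) = Rational(5363, 11046) ≈ 0.48552)
Pow(Add(Add(-5216, Mul(-1, 43332)), g), -1) = Pow(Add(Add(-5216, Mul(-1, 43332)), Rational(5363, 11046)), -1) = Pow(Add(Add(-5216, -43332), Rational(5363, 11046)), -1) = Pow(Add(-48548, Rational(5363, 11046)), -1) = Pow(Rational(-536255845, 11046), -1) = Rational(-11046, 536255845)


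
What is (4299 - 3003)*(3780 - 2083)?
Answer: 2199312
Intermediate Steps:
(4299 - 3003)*(3780 - 2083) = 1296*1697 = 2199312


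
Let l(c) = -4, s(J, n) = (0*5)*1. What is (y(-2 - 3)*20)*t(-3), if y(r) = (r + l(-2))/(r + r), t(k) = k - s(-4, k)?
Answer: -54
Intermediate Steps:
s(J, n) = 0 (s(J, n) = 0*1 = 0)
t(k) = k (t(k) = k - 1*0 = k + 0 = k)
y(r) = (-4 + r)/(2*r) (y(r) = (r - 4)/(r + r) = (-4 + r)/((2*r)) = (-4 + r)*(1/(2*r)) = (-4 + r)/(2*r))
(y(-2 - 3)*20)*t(-3) = (((-4 + (-2 - 3))/(2*(-2 - 3)))*20)*(-3) = (((1/2)*(-4 - 5)/(-5))*20)*(-3) = (((1/2)*(-1/5)*(-9))*20)*(-3) = ((9/10)*20)*(-3) = 18*(-3) = -54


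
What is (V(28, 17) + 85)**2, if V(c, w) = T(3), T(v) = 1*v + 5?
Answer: 8649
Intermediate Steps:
T(v) = 5 + v (T(v) = v + 5 = 5 + v)
V(c, w) = 8 (V(c, w) = 5 + 3 = 8)
(V(28, 17) + 85)**2 = (8 + 85)**2 = 93**2 = 8649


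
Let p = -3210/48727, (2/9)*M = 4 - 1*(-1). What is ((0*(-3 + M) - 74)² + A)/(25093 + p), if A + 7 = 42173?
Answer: 2321451734/1222703401 ≈ 1.8986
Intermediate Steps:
M = 45/2 (M = 9*(4 - 1*(-1))/2 = 9*(4 + 1)/2 = (9/2)*5 = 45/2 ≈ 22.500)
p = -3210/48727 (p = -3210*1/48727 = -3210/48727 ≈ -0.065877)
A = 42166 (A = -7 + 42173 = 42166)
((0*(-3 + M) - 74)² + A)/(25093 + p) = ((0*(-3 + 45/2) - 74)² + 42166)/(25093 - 3210/48727) = ((0*(39/2) - 74)² + 42166)/(1222703401/48727) = ((0 - 74)² + 42166)*(48727/1222703401) = ((-74)² + 42166)*(48727/1222703401) = (5476 + 42166)*(48727/1222703401) = 47642*(48727/1222703401) = 2321451734/1222703401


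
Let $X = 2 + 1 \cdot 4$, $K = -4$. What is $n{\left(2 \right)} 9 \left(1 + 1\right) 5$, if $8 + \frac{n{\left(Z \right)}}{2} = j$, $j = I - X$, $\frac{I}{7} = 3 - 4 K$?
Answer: $21420$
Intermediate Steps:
$I = 133$ ($I = 7 \left(3 - -16\right) = 7 \left(3 + 16\right) = 7 \cdot 19 = 133$)
$X = 6$ ($X = 2 + 4 = 6$)
$j = 127$ ($j = 133 - 6 = 127$)
$n{\left(Z \right)} = 238$ ($n{\left(Z \right)} = -16 + 2 \cdot 127 = -16 + 254 = 238$)
$n{\left(2 \right)} 9 \left(1 + 1\right) 5 = 238 \cdot 9 \left(1 + 1\right) 5 = 2142 \cdot 2 \cdot 5 = 2142 \cdot 10 = 21420$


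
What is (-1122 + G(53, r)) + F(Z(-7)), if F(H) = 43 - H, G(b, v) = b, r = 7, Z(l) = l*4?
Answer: -998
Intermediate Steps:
Z(l) = 4*l
(-1122 + G(53, r)) + F(Z(-7)) = (-1122 + 53) + (43 - 4*(-7)) = -1069 + (43 - 1*(-28)) = -1069 + (43 + 28) = -1069 + 71 = -998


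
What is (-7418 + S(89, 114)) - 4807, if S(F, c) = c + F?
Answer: -12022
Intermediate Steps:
S(F, c) = F + c
(-7418 + S(89, 114)) - 4807 = (-7418 + (89 + 114)) - 4807 = (-7418 + 203) - 4807 = -7215 - 4807 = -12022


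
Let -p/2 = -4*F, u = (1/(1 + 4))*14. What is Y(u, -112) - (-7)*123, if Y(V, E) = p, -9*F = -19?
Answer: 7901/9 ≈ 877.89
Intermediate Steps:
F = 19/9 (F = -⅑*(-19) = 19/9 ≈ 2.1111)
u = 14/5 (u = (1/5)*14 = (1*(⅕))*14 = (⅕)*14 = 14/5 ≈ 2.8000)
p = 152/9 (p = -(-8)*19/9 = -2*(-76/9) = 152/9 ≈ 16.889)
Y(V, E) = 152/9
Y(u, -112) - (-7)*123 = 152/9 - (-7)*123 = 152/9 - 1*(-861) = 152/9 + 861 = 7901/9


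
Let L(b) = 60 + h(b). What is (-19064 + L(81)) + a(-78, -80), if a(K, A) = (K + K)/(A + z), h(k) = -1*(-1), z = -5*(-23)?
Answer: -665261/35 ≈ -19007.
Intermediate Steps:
z = 115
h(k) = 1
a(K, A) = 2*K/(115 + A) (a(K, A) = (K + K)/(A + 115) = (2*K)/(115 + A) = 2*K/(115 + A))
L(b) = 61 (L(b) = 60 + 1 = 61)
(-19064 + L(81)) + a(-78, -80) = (-19064 + 61) + 2*(-78)/(115 - 80) = -19003 + 2*(-78)/35 = -19003 + 2*(-78)*(1/35) = -19003 - 156/35 = -665261/35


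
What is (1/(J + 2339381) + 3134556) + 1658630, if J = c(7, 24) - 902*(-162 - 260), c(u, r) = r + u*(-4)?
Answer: 13037566576907/2720021 ≈ 4.7932e+6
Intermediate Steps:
c(u, r) = r - 4*u
J = 380640 (J = (24 - 4*7) - 902*(-162 - 260) = (24 - 28) - 902*(-422) = -4 + 380644 = 380640)
(1/(J + 2339381) + 3134556) + 1658630 = (1/(380640 + 2339381) + 3134556) + 1658630 = (1/2720021 + 3134556) + 1658630 = 8526058145677/2720021 + 1658630 = 13037566576907/2720021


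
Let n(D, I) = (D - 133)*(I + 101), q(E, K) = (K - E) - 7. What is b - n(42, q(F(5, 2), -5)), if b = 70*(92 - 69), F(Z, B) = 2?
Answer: 9527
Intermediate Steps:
q(E, K) = -7 + K - E
n(D, I) = (-133 + D)*(101 + I)
b = 1610 (b = 70*23 = 1610)
b - n(42, q(F(5, 2), -5)) = 1610 - (-13433 - 133*(-7 - 5 - 1*2) + 101*42 + 42*(-7 - 5 - 1*2)) = 1610 - (-13433 - 133*(-7 - 5 - 2) + 4242 + 42*(-7 - 5 - 2)) = 1610 - (-13433 - 133*(-14) + 4242 + 42*(-14)) = 1610 - (-13433 + 1862 + 4242 - 588) = 1610 - 1*(-7917) = 1610 + 7917 = 9527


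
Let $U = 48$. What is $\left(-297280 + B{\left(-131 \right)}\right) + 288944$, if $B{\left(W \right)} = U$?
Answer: $-8288$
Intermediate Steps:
$B{\left(W \right)} = 48$
$\left(-297280 + B{\left(-131 \right)}\right) + 288944 = \left(-297280 + 48\right) + 288944 = -297232 + 288944 = -8288$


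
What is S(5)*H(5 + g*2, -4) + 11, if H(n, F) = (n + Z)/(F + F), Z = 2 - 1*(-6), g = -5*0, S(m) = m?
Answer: 23/8 ≈ 2.8750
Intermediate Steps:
g = 0
Z = 8 (Z = 2 + 6 = 8)
H(n, F) = (8 + n)/(2*F) (H(n, F) = (n + 8)/(F + F) = (8 + n)/((2*F)) = (8 + n)*(1/(2*F)) = (8 + n)/(2*F))
S(5)*H(5 + g*2, -4) + 11 = 5*((1/2)*(8 + (5 + 0*2))/(-4)) + 11 = 5*((1/2)*(-1/4)*(8 + (5 + 0))) + 11 = 5*((1/2)*(-1/4)*(8 + 5)) + 11 = 5*((1/2)*(-1/4)*13) + 11 = 5*(-13/8) + 11 = -65/8 + 11 = 23/8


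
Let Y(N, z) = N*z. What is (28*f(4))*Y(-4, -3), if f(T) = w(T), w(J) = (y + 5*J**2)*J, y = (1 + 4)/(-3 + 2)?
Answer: 100800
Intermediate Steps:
y = -5 (y = 5/(-1) = 5*(-1) = -5)
w(J) = J*(-5 + 5*J**2) (w(J) = (-5 + 5*J**2)*J = J*(-5 + 5*J**2))
f(T) = 5*T*(-1 + T**2)
(28*f(4))*Y(-4, -3) = (28*(5*4*(-1 + 4**2)))*(-4*(-3)) = (28*(5*4*(-1 + 16)))*12 = (28*(5*4*15))*12 = (28*300)*12 = 8400*12 = 100800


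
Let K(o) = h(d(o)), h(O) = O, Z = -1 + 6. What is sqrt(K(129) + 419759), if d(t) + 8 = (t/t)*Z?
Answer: 2*sqrt(104939) ≈ 647.89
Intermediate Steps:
Z = 5
d(t) = -3 (d(t) = -8 + (t/t)*5 = -8 + 1*5 = -8 + 5 = -3)
K(o) = -3
sqrt(K(129) + 419759) = sqrt(-3 + 419759) = sqrt(419756) = 2*sqrt(104939)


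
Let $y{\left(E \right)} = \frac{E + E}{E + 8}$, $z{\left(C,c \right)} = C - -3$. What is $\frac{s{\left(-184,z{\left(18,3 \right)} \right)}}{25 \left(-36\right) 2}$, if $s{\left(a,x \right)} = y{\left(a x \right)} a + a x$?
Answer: $\frac{14168}{6025} \approx 2.3515$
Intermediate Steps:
$z{\left(C,c \right)} = 3 + C$ ($z{\left(C,c \right)} = C + 3 = 3 + C$)
$y{\left(E \right)} = \frac{2 E}{8 + E}$
$s{\left(a,x \right)} = a x + \frac{2 x a^{2}}{8 + a x}$ ($s{\left(a,x \right)} = \frac{2 a x}{8 + a x} a + a x = \frac{2 x a^{2}}{8 + a x} + a x = a x + \frac{2 x a^{2}}{8 + a x}$)
$\frac{s{\left(-184,z{\left(18,3 \right)} \right)}}{25 \left(-36\right) 2} = \frac{\left(-184\right) \left(3 + 18\right) \frac{1}{8 - 184 \left(3 + 18\right)} \left(8 + 2 \left(-184\right) - 184 \left(3 + 18\right)\right)}{25 \left(-36\right) 2} = \frac{\left(-184\right) 21 \frac{1}{8 - 3864} \left(8 - 368 - 3864\right)}{\left(-900\right) 2} = \frac{\left(-184\right) 21 \frac{1}{8 - 3864} \left(8 - 368 - 3864\right)}{-1800} = \left(-184\right) 21 \frac{1}{-3856} \left(-4224\right) \left(- \frac{1}{1800}\right) = \left(-184\right) 21 \left(- \frac{1}{3856}\right) \left(-4224\right) \left(- \frac{1}{1800}\right) = \left(- \frac{1020096}{241}\right) \left(- \frac{1}{1800}\right) = \frac{14168}{6025}$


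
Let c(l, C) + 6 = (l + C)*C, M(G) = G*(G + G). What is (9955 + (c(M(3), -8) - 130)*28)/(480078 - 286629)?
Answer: 3907/193449 ≈ 0.020197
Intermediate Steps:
M(G) = 2*G² (M(G) = G*(2*G) = 2*G²)
c(l, C) = -6 + C*(C + l) (c(l, C) = -6 + (l + C)*C = -6 + (C + l)*C = -6 + C*(C + l))
(9955 + (c(M(3), -8) - 130)*28)/(480078 - 286629) = (9955 + ((-6 + (-8)² - 16*3²) - 130)*28)/(480078 - 286629) = (9955 + ((-6 + 64 - 16*9) - 130)*28)/193449 = (9955 + ((-6 + 64 - 8*18) - 130)*28)*(1/193449) = (9955 + ((-6 + 64 - 144) - 130)*28)*(1/193449) = (9955 + (-86 - 130)*28)*(1/193449) = (9955 - 216*28)*(1/193449) = (9955 - 6048)*(1/193449) = 3907*(1/193449) = 3907/193449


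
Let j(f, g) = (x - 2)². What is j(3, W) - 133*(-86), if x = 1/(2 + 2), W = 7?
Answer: 183057/16 ≈ 11441.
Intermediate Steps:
x = ¼ (x = 1/4 = ¼ ≈ 0.25000)
j(f, g) = 49/16 (j(f, g) = (¼ - 2)² = (-7/4)² = 49/16)
j(3, W) - 133*(-86) = 49/16 - 133*(-86) = 49/16 + 11438 = 183057/16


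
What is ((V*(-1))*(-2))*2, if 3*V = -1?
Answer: -4/3 ≈ -1.3333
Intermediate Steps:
V = -⅓ (V = (⅓)*(-1) = -⅓ ≈ -0.33333)
((V*(-1))*(-2))*2 = (-⅓*(-1)*(-2))*2 = ((⅓)*(-2))*2 = -⅔*2 = -4/3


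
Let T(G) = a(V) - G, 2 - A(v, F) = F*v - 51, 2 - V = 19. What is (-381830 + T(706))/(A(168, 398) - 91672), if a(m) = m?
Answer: 382553/158483 ≈ 2.4138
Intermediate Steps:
V = -17 (V = 2 - 1*19 = 2 - 19 = -17)
A(v, F) = 53 - F*v (A(v, F) = 2 - (F*v - 51) = 2 - (-51 + F*v) = 2 + (51 - F*v) = 53 - F*v)
T(G) = -17 - G
(-381830 + T(706))/(A(168, 398) - 91672) = (-381830 + (-17 - 1*706))/((53 - 1*398*168) - 91672) = (-381830 + (-17 - 706))/((53 - 66864) - 91672) = (-381830 - 723)/(-66811 - 91672) = -382553/(-158483) = -382553*(-1/158483) = 382553/158483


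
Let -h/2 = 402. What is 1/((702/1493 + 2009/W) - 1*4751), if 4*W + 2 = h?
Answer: -601679/2864292897 ≈ -0.00021006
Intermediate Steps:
h = -804 (h = -2*402 = -804)
W = -403/2 (W = -1/2 + (1/4)*(-804) = -1/2 - 201 = -403/2 ≈ -201.50)
1/((702/1493 + 2009/W) - 1*4751) = 1/((702/1493 + 2009/(-403/2)) - 1*4751) = 1/((702*(1/1493) + 2009*(-2/403)) - 4751) = 1/((702/1493 - 4018/403) - 4751) = 1/(-5715968/601679 - 4751) = 1/(-2864292897/601679) = -601679/2864292897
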